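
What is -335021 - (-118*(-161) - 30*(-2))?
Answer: -354079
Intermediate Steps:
-335021 - (-118*(-161) - 30*(-2)) = -335021 - (18998 + 60) = -335021 - 1*19058 = -335021 - 19058 = -354079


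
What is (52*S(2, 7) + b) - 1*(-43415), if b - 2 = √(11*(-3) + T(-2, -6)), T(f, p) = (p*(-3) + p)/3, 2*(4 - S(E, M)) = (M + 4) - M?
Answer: 43521 + I*√29 ≈ 43521.0 + 5.3852*I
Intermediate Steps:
S(E, M) = 2 (S(E, M) = 4 - ((M + 4) - M)/2 = 4 - ((4 + M) - M)/2 = 4 - ½*4 = 4 - 2 = 2)
T(f, p) = -2*p/3 (T(f, p) = (-3*p + p)*(⅓) = -2*p*(⅓) = -2*p/3)
b = 2 + I*√29 (b = 2 + √(11*(-3) - ⅔*(-6)) = 2 + √(-33 + 4) = 2 + √(-29) = 2 + I*√29 ≈ 2.0 + 5.3852*I)
(52*S(2, 7) + b) - 1*(-43415) = (52*2 + (2 + I*√29)) - 1*(-43415) = (104 + (2 + I*√29)) + 43415 = (106 + I*√29) + 43415 = 43521 + I*√29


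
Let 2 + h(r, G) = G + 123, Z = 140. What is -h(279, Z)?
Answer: -261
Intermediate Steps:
h(r, G) = 121 + G (h(r, G) = -2 + (G + 123) = -2 + (123 + G) = 121 + G)
-h(279, Z) = -(121 + 140) = -1*261 = -261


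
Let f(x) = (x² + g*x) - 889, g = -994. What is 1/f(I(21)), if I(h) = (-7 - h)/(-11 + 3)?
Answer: -4/17423 ≈ -0.00022958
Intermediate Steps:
I(h) = 7/8 + h/8 (I(h) = (-7 - h)/(-8) = (-7 - h)*(-⅛) = 7/8 + h/8)
f(x) = -889 + x² - 994*x (f(x) = (x² - 994*x) - 889 = -889 + x² - 994*x)
1/f(I(21)) = 1/(-889 + (7/8 + (⅛)*21)² - 994*(7/8 + (⅛)*21)) = 1/(-889 + (7/8 + 21/8)² - 994*(7/8 + 21/8)) = 1/(-889 + (7/2)² - 994*7/2) = 1/(-889 + 49/4 - 3479) = 1/(-17423/4) = -4/17423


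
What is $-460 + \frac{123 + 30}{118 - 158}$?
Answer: $- \frac{18553}{40} \approx -463.83$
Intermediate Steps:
$-460 + \frac{123 + 30}{118 - 158} = -460 + \frac{153}{-40} = -460 + 153 \left(- \frac{1}{40}\right) = -460 - \frac{153}{40} = - \frac{18553}{40}$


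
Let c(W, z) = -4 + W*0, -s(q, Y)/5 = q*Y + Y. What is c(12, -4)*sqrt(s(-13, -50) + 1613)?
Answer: -4*I*sqrt(1387) ≈ -148.97*I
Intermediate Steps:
s(q, Y) = -5*Y - 5*Y*q (s(q, Y) = -5*(q*Y + Y) = -5*(Y*q + Y) = -5*(Y + Y*q) = -5*Y - 5*Y*q)
c(W, z) = -4 (c(W, z) = -4 + 0 = -4)
c(12, -4)*sqrt(s(-13, -50) + 1613) = -4*sqrt(-5*(-50)*(1 - 13) + 1613) = -4*sqrt(-5*(-50)*(-12) + 1613) = -4*sqrt(-3000 + 1613) = -4*I*sqrt(1387)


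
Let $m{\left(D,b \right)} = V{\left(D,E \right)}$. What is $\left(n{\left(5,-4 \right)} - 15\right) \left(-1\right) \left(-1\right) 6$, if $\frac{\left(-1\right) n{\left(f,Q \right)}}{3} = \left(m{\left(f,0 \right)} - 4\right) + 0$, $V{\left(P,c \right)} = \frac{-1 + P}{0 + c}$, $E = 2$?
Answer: $-54$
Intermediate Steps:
$V{\left(P,c \right)} = \frac{-1 + P}{c}$
$m{\left(D,b \right)} = - \frac{1}{2} + \frac{D}{2}$ ($m{\left(D,b \right)} = \frac{-1 + D}{2} = - \frac{1}{2} + \frac{D}{2}$)
$n{\left(f,Q \right)} = \frac{27}{2} - \frac{3 f}{2}$ ($n{\left(f,Q \right)} = - 3 \left(\left(\left(- \frac{1}{2} + \frac{f}{2}\right) - 4\right) + 0\right) = - 3 \left(\left(- \frac{9}{2} + \frac{f}{2}\right) + 0\right) = - 3 \left(- \frac{9}{2} + \frac{f}{2}\right) = \frac{27}{2} - \frac{3 f}{2}$)
$\left(n{\left(5,-4 \right)} - 15\right) \left(-1\right) \left(-1\right) 6 = \left(\left(\frac{27}{2} - \frac{15}{2}\right) - 15\right) \left(-1\right) \left(-1\right) 6 = \left(\left(\frac{27}{2} - \frac{15}{2}\right) - 15\right) 1 \cdot 6 = \left(6 - 15\right) 6 = \left(-9\right) 6 = -54$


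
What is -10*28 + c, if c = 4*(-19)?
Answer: -356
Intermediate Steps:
c = -76
-10*28 + c = -10*28 - 76 = -280 - 76 = -356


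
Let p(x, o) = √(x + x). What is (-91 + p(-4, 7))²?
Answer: 8273 - 364*I*√2 ≈ 8273.0 - 514.77*I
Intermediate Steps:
p(x, o) = √2*√x (p(x, o) = √(2*x) = √2*√x)
(-91 + p(-4, 7))² = (-91 + √2*√(-4))² = (-91 + √2*(2*I))² = (-91 + 2*I*√2)²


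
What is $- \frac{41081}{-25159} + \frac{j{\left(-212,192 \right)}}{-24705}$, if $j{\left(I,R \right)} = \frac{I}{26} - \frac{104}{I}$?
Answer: $\frac{46626876391}{28550005497} \approx 1.6332$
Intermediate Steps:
$j{\left(I,R \right)} = - \frac{104}{I} + \frac{I}{26}$ ($j{\left(I,R \right)} = I \frac{1}{26} - \frac{104}{I} = \frac{I}{26} - \frac{104}{I} = - \frac{104}{I} + \frac{I}{26}$)
$- \frac{41081}{-25159} + \frac{j{\left(-212,192 \right)}}{-24705} = - \frac{41081}{-25159} + \frac{- \frac{104}{-212} + \frac{1}{26} \left(-212\right)}{-24705} = \left(-41081\right) \left(- \frac{1}{25159}\right) + \left(\left(-104\right) \left(- \frac{1}{212}\right) - \frac{106}{13}\right) \left(- \frac{1}{24705}\right) = \frac{41081}{25159} + \left(\frac{26}{53} - \frac{106}{13}\right) \left(- \frac{1}{24705}\right) = \frac{41081}{25159} - - \frac{352}{1134783} = \frac{41081}{25159} + \frac{352}{1134783} = \frac{46626876391}{28550005497}$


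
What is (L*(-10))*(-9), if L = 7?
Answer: 630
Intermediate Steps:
(L*(-10))*(-9) = (7*(-10))*(-9) = -70*(-9) = 630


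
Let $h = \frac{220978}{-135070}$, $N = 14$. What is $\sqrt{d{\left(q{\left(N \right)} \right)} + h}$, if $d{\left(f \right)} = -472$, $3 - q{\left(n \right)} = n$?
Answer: $\frac{i \sqrt{2160242652815}}{67535} \approx 21.763 i$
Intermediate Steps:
$q{\left(n \right)} = 3 - n$
$h = - \frac{110489}{67535}$ ($h = 220978 \left(- \frac{1}{135070}\right) = - \frac{110489}{67535} \approx -1.636$)
$\sqrt{d{\left(q{\left(N \right)} \right)} + h} = \sqrt{-472 - \frac{110489}{67535}} = \sqrt{- \frac{31987009}{67535}} = \frac{i \sqrt{2160242652815}}{67535}$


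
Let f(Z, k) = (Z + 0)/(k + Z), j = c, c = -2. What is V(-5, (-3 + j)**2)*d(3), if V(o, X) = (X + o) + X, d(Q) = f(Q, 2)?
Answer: 27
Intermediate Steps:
j = -2
f(Z, k) = Z/(Z + k)
d(Q) = Q/(2 + Q) (d(Q) = Q/(Q + 2) = Q/(2 + Q))
V(o, X) = o + 2*X
V(-5, (-3 + j)**2)*d(3) = (-5 + 2*(-3 - 2)**2)*(3/(2 + 3)) = (-5 + 2*(-5)**2)*(3/5) = (-5 + 2*25)*(3*(1/5)) = (-5 + 50)*(3/5) = 45*(3/5) = 27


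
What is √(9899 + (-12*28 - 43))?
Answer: 4*√595 ≈ 97.570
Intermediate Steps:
√(9899 + (-12*28 - 43)) = √(9899 + (-336 - 43)) = √(9899 - 379) = √9520 = 4*√595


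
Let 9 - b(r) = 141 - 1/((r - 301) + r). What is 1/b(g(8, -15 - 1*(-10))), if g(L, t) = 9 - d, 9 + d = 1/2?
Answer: -266/35113 ≈ -0.0075755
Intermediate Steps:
d = -17/2 (d = -9 + 1/2 = -17/2 ≈ -8.5000)
g(L, t) = 35/2 (g(L, t) = 9 - 1*(-17/2) = 9 + 17/2 = 35/2)
b(r) = -132 + 1/(-301 + 2*r) (b(r) = 9 - (141 - 1/((r - 301) + r)) = 9 - (141 - 1/((-301 + r) + r)) = 9 - (141 - 1/(-301 + 2*r)) = 9 + (-141 + 1/(-301 + 2*r)) = -132 + 1/(-301 + 2*r))
1/b(g(8, -15 - 1*(-10))) = 1/((39733 - 264*35/2)/(-301 + 2*(35/2))) = 1/((39733 - 4620)/(-301 + 35)) = 1/(35113/(-266)) = 1/(-1/266*35113) = 1/(-35113/266) = -266/35113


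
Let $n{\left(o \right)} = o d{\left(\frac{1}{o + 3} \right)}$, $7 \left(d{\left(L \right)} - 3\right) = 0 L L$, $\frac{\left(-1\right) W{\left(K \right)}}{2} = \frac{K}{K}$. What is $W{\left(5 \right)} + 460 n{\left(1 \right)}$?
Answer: $1378$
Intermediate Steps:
$W{\left(K \right)} = -2$ ($W{\left(K \right)} = - 2 \frac{K}{K} = \left(-2\right) 1 = -2$)
$d{\left(L \right)} = 3$ ($d{\left(L \right)} = 3 + \frac{0 L L}{7} = 3 + \frac{0 L}{7} = 3 + \frac{1}{7} \cdot 0 = 3 + 0 = 3$)
$n{\left(o \right)} = 3 o$ ($n{\left(o \right)} = o 3 = 3 o$)
$W{\left(5 \right)} + 460 n{\left(1 \right)} = -2 + 460 \cdot 3 \cdot 1 = -2 + 460 \cdot 3 = -2 + 1380 = 1378$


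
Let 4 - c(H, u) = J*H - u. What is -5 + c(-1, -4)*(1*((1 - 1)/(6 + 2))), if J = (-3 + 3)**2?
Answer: -5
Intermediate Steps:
J = 0 (J = 0**2 = 0)
c(H, u) = 4 + u (c(H, u) = 4 - (0*H - u) = 4 - (0 - u) = 4 - (-1)*u = 4 + u)
-5 + c(-1, -4)*(1*((1 - 1)/(6 + 2))) = -5 + (4 - 4)*(1*((1 - 1)/(6 + 2))) = -5 + 0*(1*(0/8)) = -5 + 0*(1*(0*(1/8))) = -5 + 0*(1*0) = -5 + 0*0 = -5 + 0 = -5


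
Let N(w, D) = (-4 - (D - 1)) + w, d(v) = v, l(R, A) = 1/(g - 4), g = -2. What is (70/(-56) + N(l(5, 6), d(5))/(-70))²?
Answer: 289/225 ≈ 1.2844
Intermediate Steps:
l(R, A) = -⅙ (l(R, A) = 1/(-2 - 4) = 1/(-6) = -⅙)
N(w, D) = -3 + w - D (N(w, D) = (-4 - (-1 + D)) + w = (-4 + (1 - D)) + w = (-3 - D) + w = -3 + w - D)
(70/(-56) + N(l(5, 6), d(5))/(-70))² = (70/(-56) + (-3 - ⅙ - 1*5)/(-70))² = (70*(-1/56) + (-3 - ⅙ - 5)*(-1/70))² = (-5/4 - 49/6*(-1/70))² = (-5/4 + 7/60)² = (-17/15)² = 289/225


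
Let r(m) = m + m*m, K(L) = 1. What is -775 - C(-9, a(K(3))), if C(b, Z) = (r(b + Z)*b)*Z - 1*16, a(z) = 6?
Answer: -435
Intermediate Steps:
r(m) = m + m²
C(b, Z) = -16 + Z*b*(Z + b)*(1 + Z + b) (C(b, Z) = (((b + Z)*(1 + (b + Z)))*b)*Z - 1*16 = (((Z + b)*(1 + (Z + b)))*b)*Z - 16 = (((Z + b)*(1 + Z + b))*b)*Z - 16 = (b*(Z + b)*(1 + Z + b))*Z - 16 = Z*b*(Z + b)*(1 + Z + b) - 16 = -16 + Z*b*(Z + b)*(1 + Z + b))
-775 - C(-9, a(K(3))) = -775 - (-16 + 6*(-9)*(6 - 9)*(1 + 6 - 9)) = -775 - (-16 + 6*(-9)*(-3)*(-2)) = -775 - (-16 - 324) = -775 - 1*(-340) = -775 + 340 = -435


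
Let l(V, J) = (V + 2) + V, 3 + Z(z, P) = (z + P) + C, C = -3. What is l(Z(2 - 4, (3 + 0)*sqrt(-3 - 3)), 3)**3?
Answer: 6328 + 2232*I*sqrt(6) ≈ 6328.0 + 5467.3*I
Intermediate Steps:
Z(z, P) = -6 + P + z (Z(z, P) = -3 + ((z + P) - 3) = -3 + ((P + z) - 3) = -3 + (-3 + P + z) = -6 + P + z)
l(V, J) = 2 + 2*V (l(V, J) = (2 + V) + V = 2 + 2*V)
l(Z(2 - 4, (3 + 0)*sqrt(-3 - 3)), 3)**3 = (2 + 2*(-6 + (3 + 0)*sqrt(-3 - 3) + (2 - 4)))**3 = (2 + 2*(-6 + 3*sqrt(-6) - 2))**3 = (2 + 2*(-6 + 3*(I*sqrt(6)) - 2))**3 = (2 + 2*(-6 + 3*I*sqrt(6) - 2))**3 = (2 + 2*(-8 + 3*I*sqrt(6)))**3 = (2 + (-16 + 6*I*sqrt(6)))**3 = (-14 + 6*I*sqrt(6))**3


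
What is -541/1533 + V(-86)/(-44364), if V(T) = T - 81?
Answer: -7914971/22670004 ≈ -0.34914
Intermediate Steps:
V(T) = -81 + T
-541/1533 + V(-86)/(-44364) = -541/1533 + (-81 - 86)/(-44364) = -541*1/1533 - 167*(-1/44364) = -541/1533 + 167/44364 = -7914971/22670004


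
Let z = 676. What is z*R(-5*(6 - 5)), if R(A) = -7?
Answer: -4732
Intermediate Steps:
z*R(-5*(6 - 5)) = 676*(-7) = -4732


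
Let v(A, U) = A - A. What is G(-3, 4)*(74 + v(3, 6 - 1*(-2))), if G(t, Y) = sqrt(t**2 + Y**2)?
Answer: 370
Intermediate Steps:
v(A, U) = 0
G(t, Y) = sqrt(Y**2 + t**2)
G(-3, 4)*(74 + v(3, 6 - 1*(-2))) = sqrt(4**2 + (-3)**2)*(74 + 0) = sqrt(16 + 9)*74 = sqrt(25)*74 = 5*74 = 370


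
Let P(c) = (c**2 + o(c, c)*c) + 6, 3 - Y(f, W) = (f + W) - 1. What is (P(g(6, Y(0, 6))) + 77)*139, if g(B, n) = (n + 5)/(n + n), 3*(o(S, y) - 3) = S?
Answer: 22657/2 ≈ 11329.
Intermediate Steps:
Y(f, W) = 4 - W - f (Y(f, W) = 3 - ((f + W) - 1) = 3 - ((W + f) - 1) = 3 - (-1 + W + f) = 3 + (1 - W - f) = 4 - W - f)
o(S, y) = 3 + S/3
g(B, n) = (5 + n)/(2*n) (g(B, n) = (5 + n)/((2*n)) = (5 + n)*(1/(2*n)) = (5 + n)/(2*n))
P(c) = 6 + c**2 + c*(3 + c/3) (P(c) = (c**2 + (3 + c/3)*c) + 6 = (c**2 + c*(3 + c/3)) + 6 = 6 + c**2 + c*(3 + c/3))
(P(g(6, Y(0, 6))) + 77)*139 = ((6 + 3*((5 + (4 - 1*6 - 1*0))/(2*(4 - 1*6 - 1*0))) + 4*((5 + (4 - 1*6 - 1*0))/(2*(4 - 1*6 - 1*0)))**2/3) + 77)*139 = ((6 + 3*((5 + (4 - 6 + 0))/(2*(4 - 6 + 0))) + 4*((5 + (4 - 6 + 0))/(2*(4 - 6 + 0)))**2/3) + 77)*139 = ((6 + 3*((1/2)*(5 - 2)/(-2)) + 4*((1/2)*(5 - 2)/(-2))**2/3) + 77)*139 = ((6 + 3*((1/2)*(-1/2)*3) + 4*((1/2)*(-1/2)*3)**2/3) + 77)*139 = ((6 + 3*(-3/4) + 4*(-3/4)**2/3) + 77)*139 = ((6 - 9/4 + (4/3)*(9/16)) + 77)*139 = ((6 - 9/4 + 3/4) + 77)*139 = (9/2 + 77)*139 = (163/2)*139 = 22657/2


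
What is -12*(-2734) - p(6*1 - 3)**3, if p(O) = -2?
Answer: 32816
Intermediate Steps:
-12*(-2734) - p(6*1 - 3)**3 = -12*(-2734) - 1*(-2)**3 = 32808 - 1*(-8) = 32808 + 8 = 32816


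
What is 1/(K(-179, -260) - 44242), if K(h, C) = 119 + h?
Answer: -1/44302 ≈ -2.2572e-5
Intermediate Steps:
1/(K(-179, -260) - 44242) = 1/((119 - 179) - 44242) = 1/(-60 - 44242) = 1/(-44302) = -1/44302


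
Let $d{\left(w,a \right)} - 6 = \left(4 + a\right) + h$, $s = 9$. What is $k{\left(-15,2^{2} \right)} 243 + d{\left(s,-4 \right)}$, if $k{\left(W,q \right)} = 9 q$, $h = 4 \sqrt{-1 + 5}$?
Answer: $8762$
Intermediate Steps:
$h = 8$ ($h = 4 \sqrt{4} = 4 \cdot 2 = 8$)
$d{\left(w,a \right)} = 18 + a$ ($d{\left(w,a \right)} = 6 + \left(\left(4 + a\right) + 8\right) = 6 + \left(12 + a\right) = 18 + a$)
$k{\left(-15,2^{2} \right)} 243 + d{\left(s,-4 \right)} = 9 \cdot 2^{2} \cdot 243 + \left(18 - 4\right) = 9 \cdot 4 \cdot 243 + 14 = 36 \cdot 243 + 14 = 8748 + 14 = 8762$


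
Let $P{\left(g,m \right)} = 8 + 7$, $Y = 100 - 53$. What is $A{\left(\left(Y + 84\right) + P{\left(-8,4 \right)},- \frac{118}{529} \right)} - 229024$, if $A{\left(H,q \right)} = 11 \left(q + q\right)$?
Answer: $- \frac{121156292}{529} \approx -2.2903 \cdot 10^{5}$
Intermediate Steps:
$Y = 47$
$P{\left(g,m \right)} = 15$
$A{\left(H,q \right)} = 22 q$ ($A{\left(H,q \right)} = 11 \cdot 2 q = 22 q$)
$A{\left(\left(Y + 84\right) + P{\left(-8,4 \right)},- \frac{118}{529} \right)} - 229024 = 22 \left(- \frac{118}{529}\right) - 229024 = - \frac{2596}{529} - 229024 = - \frac{121156292}{529}$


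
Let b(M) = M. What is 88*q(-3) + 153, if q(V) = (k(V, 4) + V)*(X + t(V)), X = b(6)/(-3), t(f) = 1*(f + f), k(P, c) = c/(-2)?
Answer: 3673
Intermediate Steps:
k(P, c) = -c/2 (k(P, c) = c*(-1/2) = -c/2)
t(f) = 2*f (t(f) = 1*(2*f) = 2*f)
X = -2 (X = 6/(-3) = 6*(-1/3) = -2)
q(V) = (-2 + V)*(-2 + 2*V) (q(V) = (-1/2*4 + V)*(-2 + 2*V) = (-2 + V)*(-2 + 2*V))
88*q(-3) + 153 = 88*(4 - 6*(-3) + 2*(-3)**2) + 153 = 88*(4 + 18 + 2*9) + 153 = 88*(4 + 18 + 18) + 153 = 88*40 + 153 = 3520 + 153 = 3673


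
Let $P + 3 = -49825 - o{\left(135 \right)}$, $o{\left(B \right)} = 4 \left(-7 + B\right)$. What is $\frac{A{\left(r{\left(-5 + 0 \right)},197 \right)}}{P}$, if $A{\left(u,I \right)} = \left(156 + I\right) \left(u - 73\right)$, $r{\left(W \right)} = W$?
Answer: $\frac{4589}{8390} \approx 0.54696$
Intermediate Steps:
$o{\left(B \right)} = -28 + 4 B$
$A{\left(u,I \right)} = \left(-73 + u\right) \left(156 + I\right)$ ($A{\left(u,I \right)} = \left(156 + I\right) \left(-73 + u\right) = \left(-73 + u\right) \left(156 + I\right)$)
$P = -50340$ ($P = -3 - \left(49797 + 540\right) = -3 - 50337 = -50340$)
$\frac{A{\left(r{\left(-5 + 0 \right)},197 \right)}}{P} = \frac{-11388 - 14381 + 156 \left(-5 + 0\right) + 197 \left(-5 + 0\right)}{-50340} = \left(-11388 - 14381 + 156 \left(-5\right) + 197 \left(-5\right)\right) \left(- \frac{1}{50340}\right) = \left(-11388 - 14381 - 780 - 985\right) \left(- \frac{1}{50340}\right) = \left(-27534\right) \left(- \frac{1}{50340}\right) = \frac{4589}{8390}$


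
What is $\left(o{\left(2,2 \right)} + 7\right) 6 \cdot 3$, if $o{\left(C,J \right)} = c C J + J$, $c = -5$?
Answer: $-198$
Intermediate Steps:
$o{\left(C,J \right)} = J - 5 C J$ ($o{\left(C,J \right)} = - 5 C J + J = J - 5 C J$)
$\left(o{\left(2,2 \right)} + 7\right) 6 \cdot 3 = \left(2 \left(1 - 10\right) + 7\right) 6 \cdot 3 = \left(2 \left(1 - 10\right) + 7\right) 18 = \left(2 \left(-9\right) + 7\right) 18 = \left(-18 + 7\right) 18 = \left(-11\right) 18 = -198$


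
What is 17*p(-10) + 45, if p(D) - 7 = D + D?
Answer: -176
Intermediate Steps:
p(D) = 7 + 2*D (p(D) = 7 + (D + D) = 7 + 2*D)
17*p(-10) + 45 = 17*(7 + 2*(-10)) + 45 = 17*(7 - 20) + 45 = 17*(-13) + 45 = -221 + 45 = -176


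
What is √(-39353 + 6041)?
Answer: 4*I*√2082 ≈ 182.52*I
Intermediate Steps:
√(-39353 + 6041) = √(-33312) = 4*I*√2082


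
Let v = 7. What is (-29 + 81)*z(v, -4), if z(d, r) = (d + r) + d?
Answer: 520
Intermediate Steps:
z(d, r) = r + 2*d
(-29 + 81)*z(v, -4) = (-29 + 81)*(-4 + 2*7) = 52*(-4 + 14) = 52*10 = 520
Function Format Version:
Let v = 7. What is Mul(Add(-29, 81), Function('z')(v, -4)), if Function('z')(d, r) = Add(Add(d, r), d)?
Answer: 520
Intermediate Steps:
Function('z')(d, r) = Add(r, Mul(2, d))
Mul(Add(-29, 81), Function('z')(v, -4)) = Mul(Add(-29, 81), Add(-4, Mul(2, 7))) = Mul(52, Add(-4, 14)) = Mul(52, 10) = 520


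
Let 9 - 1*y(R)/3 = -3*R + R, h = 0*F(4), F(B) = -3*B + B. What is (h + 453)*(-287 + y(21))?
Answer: -60702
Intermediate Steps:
F(B) = -2*B
h = 0 (h = 0*(-2*4) = 0*(-8) = 0)
y(R) = 27 + 6*R (y(R) = 27 - 3*(-3*R + R) = 27 - (-6)*R = 27 + 6*R)
(h + 453)*(-287 + y(21)) = (0 + 453)*(-287 + (27 + 6*21)) = 453*(-287 + (27 + 126)) = 453*(-287 + 153) = 453*(-134) = -60702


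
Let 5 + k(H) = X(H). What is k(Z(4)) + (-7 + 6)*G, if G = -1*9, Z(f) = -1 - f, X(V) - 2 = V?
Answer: 1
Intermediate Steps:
X(V) = 2 + V
k(H) = -3 + H (k(H) = -5 + (2 + H) = -3 + H)
G = -9
k(Z(4)) + (-7 + 6)*G = (-3 + (-1 - 1*4)) + (-7 + 6)*(-9) = (-3 + (-1 - 4)) - 1*(-9) = (-3 - 5) + 9 = -8 + 9 = 1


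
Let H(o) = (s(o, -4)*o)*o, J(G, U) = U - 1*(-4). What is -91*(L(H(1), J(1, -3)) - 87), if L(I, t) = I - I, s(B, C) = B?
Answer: 7917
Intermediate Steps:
J(G, U) = 4 + U (J(G, U) = U + 4 = 4 + U)
H(o) = o³ (H(o) = (o*o)*o = o²*o = o³)
L(I, t) = 0
-91*(L(H(1), J(1, -3)) - 87) = -91*(0 - 87) = -91*(-87) = 7917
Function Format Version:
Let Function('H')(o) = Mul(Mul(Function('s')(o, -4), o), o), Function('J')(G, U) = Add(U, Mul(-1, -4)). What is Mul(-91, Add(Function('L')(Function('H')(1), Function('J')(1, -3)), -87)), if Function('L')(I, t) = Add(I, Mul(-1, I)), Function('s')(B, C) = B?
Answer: 7917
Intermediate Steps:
Function('J')(G, U) = Add(4, U) (Function('J')(G, U) = Add(U, 4) = Add(4, U))
Function('H')(o) = Pow(o, 3) (Function('H')(o) = Mul(Mul(o, o), o) = Mul(Pow(o, 2), o) = Pow(o, 3))
Function('L')(I, t) = 0
Mul(-91, Add(Function('L')(Function('H')(1), Function('J')(1, -3)), -87)) = Mul(-91, Add(0, -87)) = Mul(-91, -87) = 7917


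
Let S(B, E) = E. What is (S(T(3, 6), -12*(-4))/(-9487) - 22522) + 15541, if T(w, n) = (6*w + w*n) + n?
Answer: -66228795/9487 ≈ -6981.0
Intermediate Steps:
T(w, n) = n + 6*w + n*w (T(w, n) = (6*w + n*w) + n = n + 6*w + n*w)
(S(T(3, 6), -12*(-4))/(-9487) - 22522) + 15541 = (-12*(-4)/(-9487) - 22522) + 15541 = (48*(-1/9487) - 22522) + 15541 = (-48/9487 - 22522) + 15541 = -213666262/9487 + 15541 = -66228795/9487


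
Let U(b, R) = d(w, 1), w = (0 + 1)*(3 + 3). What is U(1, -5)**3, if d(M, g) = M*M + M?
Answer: 74088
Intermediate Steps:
w = 6 (w = 1*6 = 6)
d(M, g) = M + M**2 (d(M, g) = M**2 + M = M + M**2)
U(b, R) = 42 (U(b, R) = 6*(1 + 6) = 6*7 = 42)
U(1, -5)**3 = 42**3 = 74088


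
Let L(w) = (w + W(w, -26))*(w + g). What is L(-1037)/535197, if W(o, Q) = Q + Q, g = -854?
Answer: 686433/178399 ≈ 3.8477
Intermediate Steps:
W(o, Q) = 2*Q
L(w) = (-854 + w)*(-52 + w) (L(w) = (w + 2*(-26))*(w - 854) = (w - 52)*(-854 + w) = (-52 + w)*(-854 + w) = (-854 + w)*(-52 + w))
L(-1037)/535197 = (44408 + (-1037)² - 906*(-1037))/535197 = (44408 + 1075369 + 939522)*(1/535197) = 2059299*(1/535197) = 686433/178399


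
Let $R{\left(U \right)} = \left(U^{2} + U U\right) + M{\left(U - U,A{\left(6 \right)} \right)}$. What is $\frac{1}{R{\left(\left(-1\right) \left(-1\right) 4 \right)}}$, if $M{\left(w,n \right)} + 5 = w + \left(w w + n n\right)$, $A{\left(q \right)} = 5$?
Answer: $\frac{1}{52} \approx 0.019231$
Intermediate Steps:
$M{\left(w,n \right)} = -5 + w + n^{2} + w^{2}$ ($M{\left(w,n \right)} = -5 + \left(w + \left(w w + n n\right)\right) = -5 + \left(w + \left(w^{2} + n^{2}\right)\right) = -5 + \left(w + \left(n^{2} + w^{2}\right)\right) = -5 + \left(w + n^{2} + w^{2}\right) = -5 + w + n^{2} + w^{2}$)
$R{\left(U \right)} = 20 + 2 U^{2}$ ($R{\left(U \right)} = \left(U^{2} + U U\right) + \left(-5 + \left(U - U\right) + 5^{2} + \left(U - U\right)^{2}\right) = \left(U^{2} + U^{2}\right) + \left(-5 + 0 + 25 + 0^{2}\right) = 2 U^{2} + \left(-5 + 0 + 25 + 0\right) = 2 U^{2} + 20 = 20 + 2 U^{2}$)
$\frac{1}{R{\left(\left(-1\right) \left(-1\right) 4 \right)}} = \frac{1}{20 + 2 \left(\left(-1\right) \left(-1\right) 4\right)^{2}} = \frac{1}{20 + 2 \left(1 \cdot 4\right)^{2}} = \frac{1}{20 + 2 \cdot 4^{2}} = \frac{1}{20 + 2 \cdot 16} = \frac{1}{20 + 32} = \frac{1}{52}$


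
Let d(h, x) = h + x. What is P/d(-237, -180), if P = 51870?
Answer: -17290/139 ≈ -124.39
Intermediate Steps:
P/d(-237, -180) = 51870/(-237 - 180) = 51870/(-417) = 51870*(-1/417) = -17290/139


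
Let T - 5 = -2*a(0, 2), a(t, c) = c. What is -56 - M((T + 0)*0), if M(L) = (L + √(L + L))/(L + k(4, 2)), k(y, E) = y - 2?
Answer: -56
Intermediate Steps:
k(y, E) = -2 + y
T = 1 (T = 5 - 2*2 = 5 - 4 = 1)
M(L) = (L + √2*√L)/(2 + L) (M(L) = (L + √(L + L))/(L + (-2 + 4)) = (L + √(2*L))/(L + 2) = (L + √2*√L)/(2 + L))
-56 - M((T + 0)*0) = -56 - ((1 + 0)*0 + √2*√((1 + 0)*0))/(2 + (1 + 0)*0) = -56 - (1*0 + √2*√(1*0))/(2 + 1*0) = -56 - (0 + √2*√0)/(2 + 0) = -56 - (0 + √2*0)/2 = -56 - (0 + 0)/2 = -56 - 0/2 = -56 - 1*0 = -56 + 0 = -56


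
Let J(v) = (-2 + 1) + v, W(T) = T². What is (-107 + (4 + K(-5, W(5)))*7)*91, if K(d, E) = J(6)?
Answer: -4004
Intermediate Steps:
J(v) = -1 + v
K(d, E) = 5 (K(d, E) = -1 + 6 = 5)
(-107 + (4 + K(-5, W(5)))*7)*91 = (-107 + (4 + 5)*7)*91 = (-107 + 9*7)*91 = (-107 + 63)*91 = -44*91 = -4004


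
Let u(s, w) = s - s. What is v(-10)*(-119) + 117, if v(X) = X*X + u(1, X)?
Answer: -11783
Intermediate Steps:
u(s, w) = 0
v(X) = X**2 (v(X) = X*X + 0 = X**2 + 0 = X**2)
v(-10)*(-119) + 117 = (-10)**2*(-119) + 117 = 100*(-119) + 117 = -11900 + 117 = -11783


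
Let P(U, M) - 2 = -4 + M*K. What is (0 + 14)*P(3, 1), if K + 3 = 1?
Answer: -56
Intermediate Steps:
K = -2 (K = -3 + 1 = -2)
P(U, M) = -2 - 2*M (P(U, M) = 2 + (-4 + M*(-2)) = 2 + (-4 - 2*M) = -2 - 2*M)
(0 + 14)*P(3, 1) = (0 + 14)*(-2 - 2*1) = 14*(-2 - 2) = 14*(-4) = -56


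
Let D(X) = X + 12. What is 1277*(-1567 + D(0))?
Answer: -1985735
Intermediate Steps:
D(X) = 12 + X
1277*(-1567 + D(0)) = 1277*(-1567 + (12 + 0)) = 1277*(-1567 + 12) = 1277*(-1555) = -1985735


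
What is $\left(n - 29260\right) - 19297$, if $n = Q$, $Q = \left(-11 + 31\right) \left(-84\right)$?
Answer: $-50237$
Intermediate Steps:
$Q = -1680$ ($Q = 20 \left(-84\right) = -1680$)
$n = -1680$
$\left(n - 29260\right) - 19297 = \left(-1680 - 29260\right) - 19297 = -30940 - 19297 = -50237$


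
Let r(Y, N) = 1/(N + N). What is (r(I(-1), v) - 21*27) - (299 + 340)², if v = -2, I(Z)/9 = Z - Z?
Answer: -1635553/4 ≈ -4.0889e+5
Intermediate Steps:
I(Z) = 0 (I(Z) = 9*(Z - Z) = 9*0 = 0)
r(Y, N) = 1/(2*N)
(r(I(-1), v) - 21*27) - (299 + 340)² = ((½)/(-2) - 21*27) - (299 + 340)² = ((½)*(-½) - 567) - 1*639² = (-¼ - 567) - 1*408321 = -2269/4 - 408321 = -1635553/4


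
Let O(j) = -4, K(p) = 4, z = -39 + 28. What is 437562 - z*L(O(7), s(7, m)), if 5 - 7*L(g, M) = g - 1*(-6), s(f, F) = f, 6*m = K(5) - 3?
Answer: 3062967/7 ≈ 4.3757e+5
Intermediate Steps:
z = -11
m = ⅙ (m = (4 - 3)/6 = (⅙)*1 = ⅙ ≈ 0.16667)
L(g, M) = -⅐ - g/7 (L(g, M) = 5/7 - (g - 1*(-6))/7 = 5/7 - (g + 6)/7 = 5/7 - (6 + g)/7 = 5/7 + (-6/7 - g/7) = -⅐ - g/7)
437562 - z*L(O(7), s(7, m)) = 437562 - (-11)*(-⅐ - ⅐*(-4)) = 437562 - (-11)*(-⅐ + 4/7) = 437562 - (-11)*3/7 = 437562 - 1*(-33/7) = 437562 + 33/7 = 3062967/7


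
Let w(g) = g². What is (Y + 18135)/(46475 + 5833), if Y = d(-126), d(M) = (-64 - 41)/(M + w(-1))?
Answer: 37783/108975 ≈ 0.34671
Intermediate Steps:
d(M) = -105/(1 + M) (d(M) = (-64 - 41)/(M + (-1)²) = -105/(M + 1) = -105/(1 + M))
Y = 21/25 (Y = -105/(1 - 126) = -105/(-125) = -105*(-1/125) = 21/25 ≈ 0.84000)
(Y + 18135)/(46475 + 5833) = (21/25 + 18135)/(46475 + 5833) = (453396/25)/52308 = (453396/25)*(1/52308) = 37783/108975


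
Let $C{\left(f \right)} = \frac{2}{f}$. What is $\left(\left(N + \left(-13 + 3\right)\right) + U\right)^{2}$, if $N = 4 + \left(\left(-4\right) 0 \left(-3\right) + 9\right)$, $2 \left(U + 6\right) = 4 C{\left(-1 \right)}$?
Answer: $49$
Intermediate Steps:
$U = -10$ ($U = -6 + \frac{4 \frac{2}{-1}}{2} = -6 + \frac{4 \cdot 2 \left(-1\right)}{2} = -6 + \frac{4 \left(-2\right)}{2} = -6 + \frac{1}{2} \left(-8\right) = -6 - 4 = -10$)
$N = 13$ ($N = 4 + \left(0 \left(-3\right) + 9\right) = 4 + \left(0 + 9\right) = 4 + 9 = 13$)
$\left(\left(N + \left(-13 + 3\right)\right) + U\right)^{2} = \left(\left(13 + \left(-13 + 3\right)\right) - 10\right)^{2} = \left(\left(13 - 10\right) - 10\right)^{2} = \left(3 - 10\right)^{2} = \left(-7\right)^{2} = 49$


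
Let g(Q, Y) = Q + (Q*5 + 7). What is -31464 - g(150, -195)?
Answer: -32371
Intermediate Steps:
g(Q, Y) = 7 + 6*Q (g(Q, Y) = Q + (5*Q + 7) = Q + (7 + 5*Q) = 7 + 6*Q)
-31464 - g(150, -195) = -31464 - (7 + 6*150) = -31464 - (7 + 900) = -31464 - 1*907 = -31464 - 907 = -32371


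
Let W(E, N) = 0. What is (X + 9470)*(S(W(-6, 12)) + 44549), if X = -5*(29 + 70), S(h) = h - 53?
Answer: 399351600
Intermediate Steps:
S(h) = -53 + h
X = -495 (X = -5*99 = -495)
(X + 9470)*(S(W(-6, 12)) + 44549) = (-495 + 9470)*((-53 + 0) + 44549) = 8975*(-53 + 44549) = 8975*44496 = 399351600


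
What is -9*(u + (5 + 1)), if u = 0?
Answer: -54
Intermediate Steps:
-9*(u + (5 + 1)) = -9*(0 + (5 + 1)) = -9*(0 + 6) = -9*6 = -54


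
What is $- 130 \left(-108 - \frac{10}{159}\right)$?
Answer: $\frac{2233660}{159} \approx 14048.0$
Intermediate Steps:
$- 130 \left(-108 - \frac{10}{159}\right) = \left(-130\right) \left(- \frac{17182}{159}\right) = \frac{2233660}{159}$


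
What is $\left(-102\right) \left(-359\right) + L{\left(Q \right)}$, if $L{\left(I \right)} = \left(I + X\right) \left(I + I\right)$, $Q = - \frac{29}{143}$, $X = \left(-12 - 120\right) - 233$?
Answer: $\frac{751830474}{20449} \approx 36766.0$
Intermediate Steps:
$X = -365$ ($X = \left(-12 - 120\right) - 233 = -132 - 233 = -365$)
$Q = - \frac{29}{143}$ ($Q = \left(-29\right) \frac{1}{143} = - \frac{29}{143} \approx -0.2028$)
$L{\left(I \right)} = 2 I \left(-365 + I\right)$ ($L{\left(I \right)} = \left(I - 365\right) \left(I + I\right) = \left(-365 + I\right) 2 I = 2 I \left(-365 + I\right)$)
$\left(-102\right) \left(-359\right) + L{\left(Q \right)} = \left(-102\right) \left(-359\right) + 2 \left(- \frac{29}{143}\right) \left(-365 - \frac{29}{143}\right) = 36618 + 2 \left(- \frac{29}{143}\right) \left(- \frac{52224}{143}\right) = 36618 + \frac{3028992}{20449} = \frac{751830474}{20449}$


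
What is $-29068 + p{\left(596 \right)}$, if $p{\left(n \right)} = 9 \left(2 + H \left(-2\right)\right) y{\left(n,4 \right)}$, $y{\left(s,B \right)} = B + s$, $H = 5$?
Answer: $-72268$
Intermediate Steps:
$p{\left(n \right)} = -288 - 72 n$ ($p{\left(n \right)} = 9 \left(2 + 5 \left(-2\right)\right) \left(4 + n\right) = 9 \left(2 - 10\right) \left(4 + n\right) = 9 \left(-8\right) \left(4 + n\right) = - 72 \left(4 + n\right) = -288 - 72 n$)
$-29068 + p{\left(596 \right)} = -29068 - 43200 = -72268$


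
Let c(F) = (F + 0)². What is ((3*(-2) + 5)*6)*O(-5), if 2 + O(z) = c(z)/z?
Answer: 42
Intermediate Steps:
c(F) = F²
O(z) = -2 + z (O(z) = -2 + z²/z = -2 + z)
((3*(-2) + 5)*6)*O(-5) = ((3*(-2) + 5)*6)*(-2 - 5) = ((-6 + 5)*6)*(-7) = -1*6*(-7) = -6*(-7) = 42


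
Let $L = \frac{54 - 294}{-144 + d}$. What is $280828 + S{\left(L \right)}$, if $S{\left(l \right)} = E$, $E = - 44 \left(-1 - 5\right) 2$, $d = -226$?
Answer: $281356$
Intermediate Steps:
$L = \frac{24}{37}$ ($L = \frac{54 - 294}{-144 - 226} = - \frac{240}{-370} = \left(-240\right) \left(- \frac{1}{370}\right) = \frac{24}{37} \approx 0.64865$)
$E = 528$ ($E = - 44 \left(\left(-6\right) 2\right) = \left(-44\right) \left(-12\right) = 528$)
$S{\left(l \right)} = 528$
$280828 + S{\left(L \right)} = 280828 + 528 = 281356$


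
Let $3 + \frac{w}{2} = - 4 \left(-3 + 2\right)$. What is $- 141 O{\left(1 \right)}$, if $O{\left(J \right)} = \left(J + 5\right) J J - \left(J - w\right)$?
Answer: $-987$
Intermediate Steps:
$w = 2$ ($w = -6 + 2 \left(- 4 \left(-3 + 2\right)\right) = -6 + 2 \left(\left(-4\right) \left(-1\right)\right) = -6 + 2 \cdot 4 = -6 + 8 = 2$)
$O{\left(J \right)} = 2 - J + J^{2} \left(5 + J\right)$ ($O{\left(J \right)} = \left(J + 5\right) J J - \left(-2 + J\right) = \left(5 + J\right) J J - \left(-2 + J\right) = J \left(5 + J\right) J - \left(-2 + J\right) = J^{2} \left(5 + J\right) - \left(-2 + J\right) = 2 - J + J^{2} \left(5 + J\right)$)
$- 141 O{\left(1 \right)} = - 141 \left(2 + 1^{3} - 1 + 5 \cdot 1^{2}\right) = - 141 \left(2 + 1 - 1 + 5 \cdot 1\right) = - 141 \left(2 + 1 - 1 + 5\right) = \left(-141\right) 7 = -987$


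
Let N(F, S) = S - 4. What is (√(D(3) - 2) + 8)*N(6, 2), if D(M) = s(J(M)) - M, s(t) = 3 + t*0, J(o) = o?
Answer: -16 - 2*I*√2 ≈ -16.0 - 2.8284*I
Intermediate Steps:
N(F, S) = -4 + S
s(t) = 3 (s(t) = 3 + 0 = 3)
D(M) = 3 - M
(√(D(3) - 2) + 8)*N(6, 2) = (√((3 - 1*3) - 2) + 8)*(-4 + 2) = (√((3 - 3) - 2) + 8)*(-2) = (√(0 - 2) + 8)*(-2) = (√(-2) + 8)*(-2) = (I*√2 + 8)*(-2) = (8 + I*√2)*(-2) = -16 - 2*I*√2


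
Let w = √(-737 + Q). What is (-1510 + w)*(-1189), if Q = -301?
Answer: 1795390 - 1189*I*√1038 ≈ 1.7954e+6 - 38307.0*I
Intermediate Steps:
w = I*√1038 (w = √(-737 - 301) = √(-1038) = I*√1038 ≈ 32.218*I)
(-1510 + w)*(-1189) = (-1510 + I*√1038)*(-1189) = 1795390 - 1189*I*√1038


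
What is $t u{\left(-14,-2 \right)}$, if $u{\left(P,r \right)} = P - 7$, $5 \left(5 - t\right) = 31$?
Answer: $\frac{126}{5} \approx 25.2$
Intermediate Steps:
$t = - \frac{6}{5}$ ($t = 5 - \frac{31}{5} = - \frac{6}{5} \approx -1.2$)
$u{\left(P,r \right)} = -7 + P$
$t u{\left(-14,-2 \right)} = - \frac{6 \left(-7 - 14\right)}{5} = \left(- \frac{6}{5}\right) \left(-21\right) = \frac{126}{5}$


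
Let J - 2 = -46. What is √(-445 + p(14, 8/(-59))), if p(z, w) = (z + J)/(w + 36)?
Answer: I*√943390/46 ≈ 21.115*I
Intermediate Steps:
J = -44 (J = 2 - 46 = -44)
p(z, w) = (-44 + z)/(36 + w) (p(z, w) = (z - 44)/(w + 36) = (-44 + z)/(36 + w))
√(-445 + p(14, 8/(-59))) = √(-445 + (-44 + 14)/(36 + 8/(-59))) = √(-445 - 30/(36 + 8*(-1/59))) = √(-445 - 30/(36 - 8/59)) = √(-445 - 30/(2116/59)) = √(-445 + (59/2116)*(-30)) = √(-445 - 885/1058) = √(-471695/1058) = I*√943390/46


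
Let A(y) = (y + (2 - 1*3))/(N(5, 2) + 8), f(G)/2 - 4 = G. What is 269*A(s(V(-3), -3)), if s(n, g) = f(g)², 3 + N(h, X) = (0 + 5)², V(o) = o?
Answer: 269/10 ≈ 26.900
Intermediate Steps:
f(G) = 8 + 2*G
N(h, X) = 22 (N(h, X) = -3 + (0 + 5)² = -3 + 5² = -3 + 25 = 22)
s(n, g) = (8 + 2*g)²
A(y) = -1/30 + y/30 (A(y) = (y + (2 - 1*3))/(22 + 8) = (y + (2 - 3))/30 = (y - 1)*(1/30) = (-1 + y)*(1/30) = -1/30 + y/30)
269*A(s(V(-3), -3)) = 269*(-1/30 + (4*(4 - 3)²)/30) = 269*(-1/30 + (4*1²)/30) = 269*(-1/30 + (4*1)/30) = 269*(-1/30 + (1/30)*4) = 269*(-1/30 + 2/15) = 269*(⅒) = 269/10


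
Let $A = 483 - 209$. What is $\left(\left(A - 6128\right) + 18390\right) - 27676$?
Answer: $-15140$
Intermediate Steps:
$A = 274$ ($A = 483 - 209 = 274$)
$\left(\left(A - 6128\right) + 18390\right) - 27676 = \left(\left(274 - 6128\right) + 18390\right) - 27676 = \left(-5854 + 18390\right) - 27676 = 12536 - 27676 = -15140$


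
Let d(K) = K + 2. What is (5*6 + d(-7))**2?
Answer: 625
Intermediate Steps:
d(K) = 2 + K
(5*6 + d(-7))**2 = (5*6 + (2 - 7))**2 = (30 - 5)**2 = 25**2 = 625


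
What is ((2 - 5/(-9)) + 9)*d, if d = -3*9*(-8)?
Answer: 2496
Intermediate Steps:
d = 216 (d = -27*(-8) = 216)
((2 - 5/(-9)) + 9)*d = ((2 - 5/(-9)) + 9)*216 = ((2 - 5*(-1/9)) + 9)*216 = ((2 + 5/9) + 9)*216 = (23/9 + 9)*216 = (104/9)*216 = 2496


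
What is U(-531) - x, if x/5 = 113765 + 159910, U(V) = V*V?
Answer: -1086414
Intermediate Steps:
U(V) = V**2
x = 1368375 (x = 5*(113765 + 159910) = 5*273675 = 1368375)
U(-531) - x = (-531)**2 - 1*1368375 = 281961 - 1368375 = -1086414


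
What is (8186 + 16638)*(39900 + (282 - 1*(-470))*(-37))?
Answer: 299774624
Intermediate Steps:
(8186 + 16638)*(39900 + (282 - 1*(-470))*(-37)) = 24824*(39900 + (282 + 470)*(-37)) = 24824*(39900 + 752*(-37)) = 24824*(39900 - 27824) = 24824*12076 = 299774624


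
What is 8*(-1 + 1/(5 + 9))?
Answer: -52/7 ≈ -7.4286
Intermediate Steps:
8*(-1 + 1/(5 + 9)) = 8*(-1 + 1/14) = 8*(-13/14) = -52/7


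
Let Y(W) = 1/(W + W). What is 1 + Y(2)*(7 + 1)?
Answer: 3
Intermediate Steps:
Y(W) = 1/(2*W)
1 + Y(2)*(7 + 1) = 1 + ((½)/2)*(7 + 1) = 1 + ((½)*(½))*8 = 1 + (¼)*8 = 1 + 2 = 3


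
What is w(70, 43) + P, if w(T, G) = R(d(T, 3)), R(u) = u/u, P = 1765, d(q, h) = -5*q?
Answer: 1766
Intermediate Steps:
R(u) = 1
w(T, G) = 1
w(70, 43) + P = 1 + 1765 = 1766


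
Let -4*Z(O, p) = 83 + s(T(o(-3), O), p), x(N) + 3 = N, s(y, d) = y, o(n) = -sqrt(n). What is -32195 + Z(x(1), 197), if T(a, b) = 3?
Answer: -64433/2 ≈ -32217.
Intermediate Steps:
x(N) = -3 + N
Z(O, p) = -43/2 (Z(O, p) = -(83 + 3)/4 = -1/4*86 = -43/2)
-32195 + Z(x(1), 197) = -32195 - 43/2 = -64433/2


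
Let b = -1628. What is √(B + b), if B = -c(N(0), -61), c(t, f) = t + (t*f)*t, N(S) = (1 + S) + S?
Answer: 28*I*√2 ≈ 39.598*I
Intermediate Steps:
N(S) = 1 + 2*S
c(t, f) = t + f*t² (c(t, f) = t + (f*t)*t = t + f*t²)
B = 60 (B = -(1 + 2*0)*(1 - 61*(1 + 2*0)) = -(1 + 0)*(1 - 61*(1 + 0)) = -(1 - 61*1) = -(1 - 61) = -(-60) = -1*(-60) = 60)
√(B + b) = √(60 - 1628) = √(-1568) = 28*I*√2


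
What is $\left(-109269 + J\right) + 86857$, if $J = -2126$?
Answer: $-24538$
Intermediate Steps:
$\left(-109269 + J\right) + 86857 = \left(-109269 - 2126\right) + 86857 = -111395 + 86857 = -24538$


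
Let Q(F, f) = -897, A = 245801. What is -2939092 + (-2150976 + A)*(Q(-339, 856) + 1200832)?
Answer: -2286089102717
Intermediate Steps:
-2939092 + (-2150976 + A)*(Q(-339, 856) + 1200832) = -2939092 + (-2150976 + 245801)*(-897 + 1200832) = -2939092 - 1905175*1199935 = -2939092 - 2286086163625 = -2286089102717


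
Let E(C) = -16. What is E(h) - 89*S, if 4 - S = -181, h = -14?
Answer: -16481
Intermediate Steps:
S = 185 (S = 4 - 1*(-181) = 4 + 181 = 185)
E(h) - 89*S = -16 - 89*185 = -16 - 16465 = -16481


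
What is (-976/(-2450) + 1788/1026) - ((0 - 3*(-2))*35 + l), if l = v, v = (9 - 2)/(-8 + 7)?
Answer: -42074927/209475 ≈ -200.86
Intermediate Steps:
v = -7 (v = 7/(-1) = 7*(-1) = -7)
l = -7
(-976/(-2450) + 1788/1026) - ((0 - 3*(-2))*35 + l) = (-976/(-2450) + 1788/1026) - ((0 - 3*(-2))*35 - 7) = (-976*(-1/2450) + 1788*(1/1026)) - ((0 + 6)*35 - 7) = (488/1225 + 298/171) - (6*35 - 7) = 448498/209475 - (210 - 7) = 448498/209475 - 1*203 = 448498/209475 - 203 = -42074927/209475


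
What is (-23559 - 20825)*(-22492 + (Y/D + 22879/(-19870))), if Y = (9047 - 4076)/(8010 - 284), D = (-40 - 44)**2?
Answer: 5632311412621088563/5641699035 ≈ 9.9834e+8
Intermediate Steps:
D = 7056 (D = (-84)**2 = 7056)
Y = 4971/7726 ≈ 0.64341
(-23559 - 20825)*(-22492 + (Y/D + 22879/(-19870))) = (-23559 - 20825)*(-22492 + ((4971/7726)/7056 + 22879/(-19870))) = -44384*(-22492 + ((4971/7726)*(1/7056) + 22879*(-1/19870))) = -44384*(-22492 + (1657/18171552 - 22879/19870)) = -44384*(-22492 - 207857006809/180534369120) = -44384*(-4060786887253849/180534369120) = 5632311412621088563/5641699035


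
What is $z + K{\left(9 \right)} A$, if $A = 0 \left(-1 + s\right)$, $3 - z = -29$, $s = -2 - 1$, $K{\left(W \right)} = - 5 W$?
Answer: $32$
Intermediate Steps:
$s = -3$
$z = 32$ ($z = 3 - -29 = 3 + 29 = 32$)
$A = 0$ ($A = 0 \left(-1 - 3\right) = 0 \left(-4\right) = 0$)
$z + K{\left(9 \right)} A = 32 + \left(-5\right) 9 \cdot 0 = 32 - 0 = 32 + 0 = 32$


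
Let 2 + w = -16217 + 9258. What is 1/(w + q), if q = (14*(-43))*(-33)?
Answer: 1/12905 ≈ 7.7489e-5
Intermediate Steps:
w = -6961 (w = -2 + (-16217 + 9258) = -2 - 6959 = -6961)
q = 19866 (q = -602*(-33) = 19866)
1/(w + q) = 1/(-6961 + 19866) = 1/12905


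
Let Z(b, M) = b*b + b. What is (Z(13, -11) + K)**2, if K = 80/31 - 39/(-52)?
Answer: 528126361/15376 ≈ 34347.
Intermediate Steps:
Z(b, M) = b + b**2 (Z(b, M) = b**2 + b = b + b**2)
K = 413/124 (K = 80*(1/31) - 39*(-1/52) = 80/31 + 3/4 = 413/124 ≈ 3.3306)
(Z(13, -11) + K)**2 = (13*(1 + 13) + 413/124)**2 = (13*14 + 413/124)**2 = (182 + 413/124)**2 = (22981/124)**2 = 528126361/15376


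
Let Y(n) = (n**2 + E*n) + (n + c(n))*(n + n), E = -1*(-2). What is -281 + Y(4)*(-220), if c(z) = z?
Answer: -19641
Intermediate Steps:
E = 2
Y(n) = 2*n + 5*n**2 (Y(n) = (n**2 + 2*n) + (n + n)*(n + n) = (n**2 + 2*n) + (2*n)*(2*n) = (n**2 + 2*n) + 4*n**2 = 2*n + 5*n**2)
-281 + Y(4)*(-220) = -281 + (4*(2 + 5*4))*(-220) = -281 + (4*(2 + 20))*(-220) = -281 + (4*22)*(-220) = -281 + 88*(-220) = -281 - 19360 = -19641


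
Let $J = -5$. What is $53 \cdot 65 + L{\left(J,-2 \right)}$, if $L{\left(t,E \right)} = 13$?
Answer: $3458$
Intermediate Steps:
$53 \cdot 65 + L{\left(J,-2 \right)} = 53 \cdot 65 + 13 = 3445 + 13 = 3458$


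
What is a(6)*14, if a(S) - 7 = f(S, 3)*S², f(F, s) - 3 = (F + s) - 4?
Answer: 4130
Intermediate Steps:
f(F, s) = -1 + F + s (f(F, s) = 3 + ((F + s) - 4) = 3 + (-4 + F + s) = -1 + F + s)
a(S) = 7 + S²*(2 + S) (a(S) = 7 + (-1 + S + 3)*S² = 7 + (2 + S)*S² = 7 + S²*(2 + S))
a(6)*14 = (7 + 6²*(2 + 6))*14 = (7 + 36*8)*14 = (7 + 288)*14 = 295*14 = 4130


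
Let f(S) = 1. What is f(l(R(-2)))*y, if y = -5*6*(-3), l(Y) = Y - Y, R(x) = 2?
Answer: 90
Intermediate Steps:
l(Y) = 0
y = 90 (y = -30*(-3) = 90)
f(l(R(-2)))*y = 1*90 = 90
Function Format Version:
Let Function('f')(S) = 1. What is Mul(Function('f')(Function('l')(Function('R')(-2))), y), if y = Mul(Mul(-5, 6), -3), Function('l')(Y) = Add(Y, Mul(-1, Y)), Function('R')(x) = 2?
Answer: 90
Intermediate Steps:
Function('l')(Y) = 0
y = 90 (y = Mul(-30, -3) = 90)
Mul(Function('f')(Function('l')(Function('R')(-2))), y) = Mul(1, 90) = 90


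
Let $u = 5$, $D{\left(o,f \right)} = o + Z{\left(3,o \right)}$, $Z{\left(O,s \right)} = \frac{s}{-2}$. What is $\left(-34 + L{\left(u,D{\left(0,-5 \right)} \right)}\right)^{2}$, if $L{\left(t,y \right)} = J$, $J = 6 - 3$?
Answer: $961$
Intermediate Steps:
$Z{\left(O,s \right)} = - \frac{s}{2}$ ($Z{\left(O,s \right)} = s \left(- \frac{1}{2}\right) = - \frac{s}{2}$)
$D{\left(o,f \right)} = \frac{o}{2}$ ($D{\left(o,f \right)} = o - \frac{o}{2} = \frac{o}{2}$)
$J = 3$ ($J = 6 - 3 = 3$)
$L{\left(t,y \right)} = 3$
$\left(-34 + L{\left(u,D{\left(0,-5 \right)} \right)}\right)^{2} = \left(-34 + 3\right)^{2} = \left(-31\right)^{2} = 961$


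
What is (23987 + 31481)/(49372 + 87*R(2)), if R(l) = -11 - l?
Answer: 55468/48241 ≈ 1.1498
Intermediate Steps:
(23987 + 31481)/(49372 + 87*R(2)) = (23987 + 31481)/(49372 + 87*(-11 - 1*2)) = 55468/(49372 + 87*(-11 - 2)) = 55468/(49372 + 87*(-13)) = 55468/(49372 - 1131) = 55468/48241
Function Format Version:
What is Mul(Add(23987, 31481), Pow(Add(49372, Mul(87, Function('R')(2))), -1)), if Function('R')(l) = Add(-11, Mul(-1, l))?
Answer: Rational(55468, 48241) ≈ 1.1498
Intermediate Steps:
Mul(Add(23987, 31481), Pow(Add(49372, Mul(87, Function('R')(2))), -1)) = Mul(Add(23987, 31481), Pow(Add(49372, Mul(87, Add(-11, Mul(-1, 2)))), -1)) = Mul(55468, Pow(Add(49372, Mul(87, Add(-11, -2))), -1)) = Mul(55468, Pow(Add(49372, Mul(87, -13)), -1)) = Mul(55468, Pow(Add(49372, -1131), -1)) = Mul(55468, Pow(48241, -1)) = Mul(55468, Rational(1, 48241)) = Rational(55468, 48241)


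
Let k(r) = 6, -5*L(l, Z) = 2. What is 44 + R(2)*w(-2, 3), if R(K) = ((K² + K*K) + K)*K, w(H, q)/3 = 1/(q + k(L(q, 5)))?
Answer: 152/3 ≈ 50.667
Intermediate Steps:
L(l, Z) = -⅖ (L(l, Z) = -⅕*2 = -⅖)
w(H, q) = 3/(6 + q) (w(H, q) = 3/(q + 6) = 3/(6 + q))
R(K) = K*(K + 2*K²) (R(K) = ((K² + K²) + K)*K = (2*K² + K)*K = (K + 2*K²)*K = K*(K + 2*K²))
44 + R(2)*w(-2, 3) = 44 + (2²*(1 + 2*2))*(3/(6 + 3)) = 44 + (4*(1 + 4))*(3/9) = 44 + (4*5)*(3*(⅑)) = 44 + 20*(⅓) = 44 + 20/3 = 152/3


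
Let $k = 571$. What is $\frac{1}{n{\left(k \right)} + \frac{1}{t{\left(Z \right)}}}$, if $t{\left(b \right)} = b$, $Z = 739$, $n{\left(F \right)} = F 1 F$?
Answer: $\frac{739}{240944300} \approx 3.0671 \cdot 10^{-6}$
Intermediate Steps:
$n{\left(F \right)} = F^{2}$ ($n{\left(F \right)} = F F = F^{2}$)
$\frac{1}{n{\left(k \right)} + \frac{1}{t{\left(Z \right)}}} = \frac{1}{571^{2} + \frac{1}{739}} = \frac{1}{326041 + \frac{1}{739}} = \frac{1}{\frac{240944300}{739}} = \frac{739}{240944300}$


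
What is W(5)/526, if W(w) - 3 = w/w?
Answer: 2/263 ≈ 0.0076046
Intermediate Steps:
W(w) = 4 (W(w) = 3 + w/w = 3 + 1 = 4)
W(5)/526 = 4/526 = (1/526)*4 = 2/263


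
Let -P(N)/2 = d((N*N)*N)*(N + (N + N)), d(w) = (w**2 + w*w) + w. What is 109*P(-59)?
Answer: 3255148217389158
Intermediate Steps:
d(w) = w + 2*w**2 (d(w) = (w**2 + w**2) + w = 2*w**2 + w = w + 2*w**2)
P(N) = -6*N**4*(1 + 2*N**3) (P(N) = -2*((N*N)*N)*(1 + 2*((N*N)*N))*(N + (N + N)) = -2*(N**2*N)*(1 + 2*(N**2*N))*(N + 2*N) = -2*N**3*(1 + 2*N**3)*3*N = -6*N**4*(1 + 2*N**3))
109*P(-59) = 109*((-59)**4*(-6 - 12*(-59)**3)) = 109*(12117361*(-6 - 12*(-205379))) = 109*(12117361*(-6 + 2464548)) = 109*(12117361*2464542) = 109*29863745113662 = 3255148217389158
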